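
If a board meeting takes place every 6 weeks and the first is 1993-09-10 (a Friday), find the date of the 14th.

The 14th occurrence is 13 intervals after the first: 13 × 42 = 546 days after 1993-09-10.
September has 30 days — 20 days to the end of September leaves 526.
From end of September to end of 1993 is 92 days (434 left).
1994 has 365 days (69 left).
January has 31 days (38 left).
February has 28 days (10 left).
10 days into March → 1995-03-10.

1995-03-10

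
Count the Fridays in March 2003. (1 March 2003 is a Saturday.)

4

1 March 2003 is a Saturday; the first Friday on or after it is 7 March 2003 (6 days later).
From 7 March 2003 to 31 March 2003 is 31 − 7 = 24 days.
24 ÷ 7 = 3 full weeks with remainder 3, so 3 more Fridays after the first → 4.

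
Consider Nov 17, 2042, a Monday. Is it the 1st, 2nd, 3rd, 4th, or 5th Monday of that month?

Day 17 falls in week ⌈17/7⌉ of the month.
Days 1–7 hold the 1st Monday, 8–14 the 2nd, 15–21 the 3rd, 22–28 the 4th, 29–31 the 5th.
17 is in the range for the 3rd.

3rd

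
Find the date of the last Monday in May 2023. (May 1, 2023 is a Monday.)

May 2023 begins on a Monday, so the first Monday is May 1.
May 2023 has 31 days. Adding weeks: 1, 8, 15, 22, 29 — the last one ≤ 31 is the 29th.

2023-05-29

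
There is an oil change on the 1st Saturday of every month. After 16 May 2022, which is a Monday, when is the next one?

4 June 2022

May 2022 starts on a Sunday, so its 1st Saturday is 7 May 2022 (6 days in).
That is not after 16 May 2022, so look at June 2022.
June 2022 starts on a Wednesday, so its 1st Saturday is 4 June 2022 (3 days in).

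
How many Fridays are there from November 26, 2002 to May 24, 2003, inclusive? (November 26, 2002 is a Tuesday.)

November 26, 2002 is a Tuesday; the first Friday on or after it is November 29, 2002 (3 days later).
From November 29, 2002 to May 24, 2003: 1 + 31 + 31 + 28 + 31 + 30 + 24 = 176 days (rest of November, December, January, February, March, April, May).
176 ÷ 7 = 25 full weeks with remainder 1, so 25 more Fridays after the first → 26.

26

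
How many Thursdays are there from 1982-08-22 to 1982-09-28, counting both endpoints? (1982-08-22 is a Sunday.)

1982-08-22 is a Sunday; the first Thursday on or after it is 1982-08-26 (4 days later).
From 1982-08-26 to 1982-09-28: 5 + 28 = 33 days (rest of August, September).
33 ÷ 7 = 4 full weeks with remainder 5, so 4 more Thursdays after the first → 5.

5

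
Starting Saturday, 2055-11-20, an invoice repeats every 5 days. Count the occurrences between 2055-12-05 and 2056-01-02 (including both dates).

6

Occurrences land 5·i days after 2055-11-20 for i = 0, 1, 2, …
2055-12-05 is 15 days after the start; 15 ÷ 5 = 3 remainder 0. First occurrence in the window: #4 on 2055-12-05 (3×5 = 15 days in).
2056-01-02 is 43 days after the start; 43 ÷ 5 = 8 remainder 3. Last occurrence in the window: #9 on 2055-12-30.
Occurrences #4 through #9: 6 in total.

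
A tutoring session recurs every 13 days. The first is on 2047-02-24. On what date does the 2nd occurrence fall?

2047-03-09

The 2nd occurrence is 1 interval after the first: 1 × 13 = 13 days after 2047-02-24.
February has 28 days — 4 days to the end of February leaves 9.
9 days into March → 2047-03-09.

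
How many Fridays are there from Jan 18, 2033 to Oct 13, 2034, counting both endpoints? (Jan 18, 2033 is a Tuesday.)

Jan 18, 2033 is a Tuesday; the first Friday on or after it is Jan 21, 2033 (3 days later).
From Jan 21, 2033 to Oct 13, 2034: 344 + 286 = 630 days (rest of 2033, to Oct 13, 2034 in 2034).
630 ÷ 7 = 90 full weeks with remainder 0, so 90 more Fridays after the first → 91.

91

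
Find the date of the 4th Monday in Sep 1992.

Sep 1992 begins on a Tuesday, so the first Monday is Sep 7 (6 days later).
The 4th Monday is 3 weeks later: 7 + 21 = 28.

Sep 28, 1992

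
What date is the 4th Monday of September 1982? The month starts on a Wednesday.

September 27, 1982

September 1982 begins on a Wednesday, so the first Monday is September 6 (5 days later).
The 4th Monday is 3 weeks later: 6 + 21 = 27.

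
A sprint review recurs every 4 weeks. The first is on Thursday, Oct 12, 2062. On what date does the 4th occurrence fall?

Jan 4, 2063

The 4th occurrence is 3 intervals after the first: 3 × 28 = 84 days after Oct 12, 2062.
Oct has 31 days — 19 days to the end of Oct leaves 65.
Nov has 30 days (35 left).
Dec has 31 days (4 left).
4 days into Jan → Jan 4, 2063.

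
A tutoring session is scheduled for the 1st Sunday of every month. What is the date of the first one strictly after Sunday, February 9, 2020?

March 1, 2020

February 2020 starts on a Saturday, so its 1st Sunday is February 2, 2020 (1 day in).
That is not after February 9, 2020, so look at March 2020.
March 2020 starts on a Sunday, so its 1st Sunday is March 1, 2020.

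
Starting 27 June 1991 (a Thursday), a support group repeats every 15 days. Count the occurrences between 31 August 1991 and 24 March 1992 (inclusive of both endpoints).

14

Occurrences land 15·i days after 27 June 1991 for i = 0, 1, 2, …
31 August 1991 is 65 days after the start; 65 ÷ 15 = 4 remainder 5; since the remainder is 5, round up to i = 5. First occurrence in the window: #6 on 10 September 1991 (5×15 = 75 days in).
24 March 1992 is 271 days after the start; 271 ÷ 15 = 18 remainder 1. Last occurrence in the window: #19 on 23 March 1992.
Occurrences #6 through #19: 14 in total.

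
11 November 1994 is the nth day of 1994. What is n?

315

Days in months before November: 31 + 28 + 31 + 30 + 31 + 30 + 31 + 31 + 30 + 31 = 304.
Plus 11 days into November → day 315.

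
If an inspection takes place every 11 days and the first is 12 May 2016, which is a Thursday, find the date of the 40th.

The 40th occurrence is 39 intervals after the first: 39 × 11 = 429 days after 12 May 2016.
May has 31 days — 19 days to the end of May leaves 410.
From end of May to end of 2016 is 214 days (196 left).
January has 31 days (165 left).
February has 28 days (137 left).
March has 31 days (106 left).
April has 30 days (76 left).
May has 31 days (45 left).
June has 30 days (15 left).
15 days into July → 15 July 2017.

15 July 2017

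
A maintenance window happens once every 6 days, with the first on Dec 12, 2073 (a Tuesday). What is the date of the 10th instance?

Feb 4, 2074

The 10th occurrence is 9 intervals after the first: 9 × 6 = 54 days after Dec 12, 2073.
Dec has 31 days — 19 days to the end of Dec leaves 35.
Jan has 31 days (4 left).
4 days into Feb → Feb 4, 2074.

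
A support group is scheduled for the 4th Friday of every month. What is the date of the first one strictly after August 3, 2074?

August 2074 starts on a Wednesday; its first Friday is the 3rd, so the 4th Friday is the 24th — August 24, 2074.
August 24, 2074 is after August 3, 2074, so that is the next one.

August 24, 2074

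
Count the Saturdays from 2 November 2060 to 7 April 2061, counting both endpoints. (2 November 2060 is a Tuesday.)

22

2 November 2060 is a Tuesday; the first Saturday on or after it is 6 November 2060 (4 days later).
From 6 November 2060 to 7 April 2061: 24 + 31 + 31 + 28 + 31 + 7 = 152 days (rest of November, December, January, February, March, April).
152 ÷ 7 = 21 full weeks with remainder 5, so 21 more Saturdays after the first → 22.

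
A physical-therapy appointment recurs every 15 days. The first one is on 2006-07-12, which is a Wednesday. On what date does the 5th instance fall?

The 5th occurrence is 4 intervals after the first: 4 × 15 = 60 days after 2006-07-12.
July has 31 days — 19 days to the end of July leaves 41.
August has 31 days (10 left).
10 days into September → 2006-09-10.

2006-09-10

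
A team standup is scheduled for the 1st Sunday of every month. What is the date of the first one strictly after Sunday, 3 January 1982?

January 1982 starts on a Friday, so its 1st Sunday is 3 January 1982 (2 days in).
That is not after 3 January 1982, so look at February 1982.
February 1982 starts on a Monday, so its 1st Sunday is 7 February 1982 (6 days in).

7 February 1982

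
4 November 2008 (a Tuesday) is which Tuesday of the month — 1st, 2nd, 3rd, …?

1st

Day 4 falls in week ⌈4/7⌉ of the month.
Days 1–7 hold the 1st Tuesday, 8–14 the 2nd, 15–21 the 3rd, 22–28 the 4th, 29–31 the 5th.
4 is in the range for the 1st.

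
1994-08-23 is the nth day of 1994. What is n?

Days in months before August: 31 + 28 + 31 + 30 + 31 + 30 + 31 = 212.
Plus 23 days into August → day 235.

235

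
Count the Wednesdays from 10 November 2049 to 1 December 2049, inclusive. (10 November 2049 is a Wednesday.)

10 November 2049 is a Wednesday; the first Wednesday on or after it is 10 November 2049.
From 10 November 2049 to 1 December 2049: 20 + 1 = 21 days (rest of November, December).
21 ÷ 7 = 3 full weeks with remainder 0, so 3 more Wednesdays after the first → 4.

4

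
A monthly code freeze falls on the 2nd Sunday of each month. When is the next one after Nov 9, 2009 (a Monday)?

Dec 13, 2009

Nov 2009 starts on a Sunday; its first Sunday is the 1st, so the 2nd Sunday is the 8th — Nov 8, 2009.
That is not after Nov 9, 2009, so look at Dec 2009.
Dec 2009 starts on a Tuesday; its first Sunday is the 6th, so the 2nd Sunday is the 13th — Dec 13, 2009.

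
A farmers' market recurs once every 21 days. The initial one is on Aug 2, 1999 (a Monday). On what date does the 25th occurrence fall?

Dec 18, 2000

The 25th occurrence is 24 intervals after the first: 24 × 21 = 504 days after Aug 2, 1999.
Aug has 31 days — 29 days to the end of Aug leaves 475.
From end of Aug to end of 1999 is 122 days (353 left).
Jan has 31 days (322 left).
Feb has 29 days (293 left).
Mar has 31 days (262 left).
Apr has 30 days (232 left).
May has 31 days (201 left).
Jun has 30 days (171 left).
Jul has 31 days (140 left).
Aug has 31 days (109 left).
Sep has 30 days (79 left).
Oct has 31 days (48 left).
Nov has 30 days (18 left).
18 days into Dec → Dec 18, 2000.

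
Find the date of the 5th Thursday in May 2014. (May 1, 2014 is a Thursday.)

May 2014 begins on a Thursday, so the first Thursday is May 1.
The 5th Thursday is 4 weeks later: 1 + 28 = 29.

2014-05-29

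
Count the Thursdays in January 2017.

4

2017-01-01 is a Sunday; the first Thursday on or after it is 2017-01-05 (4 days later).
From 2017-01-05 to 2017-01-31 is 31 − 5 = 26 days.
26 ÷ 7 = 3 full weeks with remainder 5, so 3 more Thursdays after the first → 4.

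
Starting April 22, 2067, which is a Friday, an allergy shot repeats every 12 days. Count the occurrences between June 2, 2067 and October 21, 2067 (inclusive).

Occurrences land 12·i days after April 22, 2067 for i = 0, 1, 2, …
June 2, 2067 is 41 days after the start; 41 ÷ 12 = 3 remainder 5; since the remainder is 5, round up to i = 4. First occurrence in the window: #5 on June 9, 2067 (4×12 = 48 days in).
October 21, 2067 is 182 days after the start; 182 ÷ 12 = 15 remainder 2. Last occurrence in the window: #16 on October 19, 2067.
Occurrences #5 through #16: 12 in total.

12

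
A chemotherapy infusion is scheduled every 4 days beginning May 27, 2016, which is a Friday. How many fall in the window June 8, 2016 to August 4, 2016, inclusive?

Occurrences land 4·i days after May 27, 2016 for i = 0, 1, 2, …
June 8, 2016 is 12 days after the start; 12 ÷ 4 = 3 remainder 0. First occurrence in the window: #4 on June 8, 2016 (3×4 = 12 days in).
August 4, 2016 is 69 days after the start; 69 ÷ 4 = 17 remainder 1. Last occurrence in the window: #18 on August 3, 2016.
Occurrences #4 through #18: 15 in total.

15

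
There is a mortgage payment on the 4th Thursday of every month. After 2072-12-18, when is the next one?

December 2072 starts on a Thursday; its first Thursday is the 1st, so the 4th Thursday is the 22nd — 2072-12-22.
2072-12-22 is after 2072-12-18, so that is the next one.

2072-12-22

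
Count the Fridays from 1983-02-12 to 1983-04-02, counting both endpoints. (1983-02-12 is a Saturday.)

1983-02-12 is a Saturday; the first Friday on or after it is 1983-02-18 (6 days later).
From 1983-02-18 to 1983-04-02: 10 + 31 + 2 = 43 days (rest of February, March, April).
43 ÷ 7 = 6 full weeks with remainder 1, so 6 more Fridays after the first → 7.

7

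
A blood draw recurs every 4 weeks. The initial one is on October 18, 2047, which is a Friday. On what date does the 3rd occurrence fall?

December 13, 2047

The 3rd occurrence is 2 intervals after the first: 2 × 28 = 56 days after October 18, 2047.
October has 31 days — 13 days to the end of October leaves 43.
November has 30 days (13 left).
13 days into December → December 13, 2047.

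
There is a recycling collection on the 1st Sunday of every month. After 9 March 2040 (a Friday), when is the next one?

1 April 2040

March 2040 starts on a Thursday, so its 1st Sunday is 4 March 2040 (3 days in).
That is not after 9 March 2040, so look at April 2040.
April 2040 starts on a Sunday, so its 1st Sunday is 1 April 2040.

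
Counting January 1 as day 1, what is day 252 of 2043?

Jan has 31 days (252 − 31 = 221 remain).
Feb has 28 days (221 − 28 = 193 remain).
Mar has 31 days (193 − 31 = 162 remain).
Apr has 30 days (162 − 30 = 132 remain).
May has 31 days (132 − 31 = 101 remain).
Jun has 30 days (101 − 30 = 71 remain).
Jul has 31 days (71 − 31 = 40 remain).
Aug has 31 days (40 − 31 = 9 remain).
9 into Sep → Sep 9.

Sep 9, 2043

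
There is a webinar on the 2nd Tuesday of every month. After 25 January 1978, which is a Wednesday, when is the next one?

14 February 1978

January 1978 starts on a Sunday; its first Tuesday is the 3rd, so the 2nd Tuesday is the 10th — 10 January 1978.
That is not after 25 January 1978, so look at February 1978.
February 1978 starts on a Wednesday; its first Tuesday is the 7th, so the 2nd Tuesday is the 14th — 14 February 1978.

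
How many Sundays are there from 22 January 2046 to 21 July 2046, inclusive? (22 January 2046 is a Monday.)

22 January 2046 is a Monday; the first Sunday on or after it is 28 January 2046 (6 days later).
From 28 January 2046 to 21 July 2046: 3 + 28 + 31 + 30 + 31 + 30 + 21 = 174 days (rest of January, February, March, April, May, June, July).
174 ÷ 7 = 24 full weeks with remainder 6, so 24 more Sundays after the first → 25.

25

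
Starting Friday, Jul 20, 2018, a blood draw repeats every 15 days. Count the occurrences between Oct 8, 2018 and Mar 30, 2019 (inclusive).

Occurrences land 15·i days after Jul 20, 2018 for i = 0, 1, 2, …
Oct 8, 2018 is 80 days after the start; 80 ÷ 15 = 5 remainder 5; since the remainder is 5, round up to i = 6. First occurrence in the window: #7 on Oct 18, 2018 (6×15 = 90 days in).
Mar 30, 2019 is 253 days after the start; 253 ÷ 15 = 16 remainder 13. Last occurrence in the window: #17 on Mar 17, 2019.
Occurrences #7 through #17: 11 in total.

11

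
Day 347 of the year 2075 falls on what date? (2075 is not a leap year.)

January has 31 days (347 − 31 = 316 remain).
February has 28 days (316 − 28 = 288 remain).
March has 31 days (288 − 31 = 257 remain).
April has 30 days (257 − 30 = 227 remain).
May has 31 days (227 − 31 = 196 remain).
June has 30 days (196 − 30 = 166 remain).
July has 31 days (166 − 31 = 135 remain).
August has 31 days (135 − 31 = 104 remain).
September has 30 days (104 − 30 = 74 remain).
October has 31 days (74 − 31 = 43 remain).
November has 30 days (43 − 30 = 13 remain).
13 into December → December 13.

13 December 2075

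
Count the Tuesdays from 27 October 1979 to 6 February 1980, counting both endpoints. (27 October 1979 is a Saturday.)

15

27 October 1979 is a Saturday; the first Tuesday on or after it is 30 October 1979 (3 days later).
From 30 October 1979 to 6 February 1980: 1 + 30 + 31 + 31 + 6 = 99 days (rest of October, November, December, January, February).
99 ÷ 7 = 14 full weeks with remainder 1, so 14 more Tuesdays after the first → 15.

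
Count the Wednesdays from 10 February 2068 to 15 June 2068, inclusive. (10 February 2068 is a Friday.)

10 February 2068 is a Friday; the first Wednesday on or after it is 15 February 2068 (5 days later).
From 15 February 2068 to 15 June 2068: 14 + 31 + 30 + 31 + 15 = 121 days (rest of February, March, April, May, June).
121 ÷ 7 = 17 full weeks with remainder 2, so 17 more Wednesdays after the first → 18.

18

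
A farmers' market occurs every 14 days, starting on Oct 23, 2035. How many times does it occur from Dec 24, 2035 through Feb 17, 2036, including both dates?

Occurrences land 14·i days after Oct 23, 2035 for i = 0, 1, 2, …
Dec 24, 2035 is 62 days after the start; 62 ÷ 14 = 4 remainder 6; since the remainder is 6, round up to i = 5. First occurrence in the window: #6 on Jan 1, 2036 (5×14 = 70 days in).
Feb 17, 2036 is 117 days after the start; 117 ÷ 14 = 8 remainder 5. Last occurrence in the window: #9 on Feb 12, 2036.
Occurrences #6 through #9: 4 in total.

4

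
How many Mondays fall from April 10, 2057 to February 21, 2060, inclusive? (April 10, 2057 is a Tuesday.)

April 10, 2057 is a Tuesday; the first Monday on or after it is April 16, 2057 (6 days later).
From April 16, 2057 to February 21, 2060: 259 + 365 + 365 + 52 = 1041 days (rest of 2057, 2058, 2059, to February 21, 2060 in 2060).
1041 ÷ 7 = 148 full weeks with remainder 5, so 148 more Mondays after the first → 149.

149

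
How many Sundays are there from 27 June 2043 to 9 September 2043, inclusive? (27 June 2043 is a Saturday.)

27 June 2043 is a Saturday; the first Sunday on or after it is 28 June 2043 (1 day later).
From 28 June 2043 to 9 September 2043: 2 + 31 + 31 + 9 = 73 days (rest of June, July, August, September).
73 ÷ 7 = 10 full weeks with remainder 3, so 10 more Sundays after the first → 11.

11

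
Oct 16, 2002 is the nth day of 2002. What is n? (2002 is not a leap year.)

Days in months before Oct: 31 + 28 + 31 + 30 + 31 + 30 + 31 + 31 + 30 = 273.
Plus 16 days into Oct → day 289.

289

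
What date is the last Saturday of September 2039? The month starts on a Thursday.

September 24, 2039

September 2039 begins on a Thursday, so the first Saturday is September 3 (2 days later).
September 2039 has 30 days. Adding weeks: 3, 10, 17, 24 — the last one ≤ 30 is the 24th.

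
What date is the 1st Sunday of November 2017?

November 2017 begins on a Wednesday, so the first Sunday is November 5 (4 days later).

5 November 2017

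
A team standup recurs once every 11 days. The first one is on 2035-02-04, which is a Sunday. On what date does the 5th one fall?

The 5th occurrence is 4 intervals after the first: 4 × 11 = 44 days after 2035-02-04.
February has 28 days — 24 days to the end of February leaves 20.
20 days into March → 2035-03-20.

2035-03-20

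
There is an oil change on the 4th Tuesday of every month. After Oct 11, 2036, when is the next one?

Oct 2036 starts on a Wednesday; its first Tuesday is the 7th, so the 4th Tuesday is the 28th — Oct 28, 2036.
Oct 28, 2036 is after Oct 11, 2036, so that is the next one.

Oct 28, 2036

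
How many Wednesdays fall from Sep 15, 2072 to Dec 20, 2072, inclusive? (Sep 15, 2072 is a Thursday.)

Sep 15, 2072 is a Thursday; the first Wednesday on or after it is Sep 21, 2072 (6 days later).
From Sep 21, 2072 to Dec 20, 2072: 9 + 31 + 30 + 20 = 90 days (rest of Sep, Oct, Nov, Dec).
90 ÷ 7 = 12 full weeks with remainder 6, so 12 more Wednesdays after the first → 13.

13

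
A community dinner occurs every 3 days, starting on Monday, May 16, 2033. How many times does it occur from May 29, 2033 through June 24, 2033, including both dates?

9

Occurrences land 3·i days after May 16, 2033 for i = 0, 1, 2, …
May 29, 2033 is 13 days after the start; 13 ÷ 3 = 4 remainder 1; since the remainder is 1, round up to i = 5. First occurrence in the window: #6 on May 31, 2033 (5×3 = 15 days in).
June 24, 2033 is 39 days after the start; 39 ÷ 3 = 13 remainder 0. Last occurrence in the window: #14 on June 24, 2033.
Occurrences #6 through #14: 9 in total.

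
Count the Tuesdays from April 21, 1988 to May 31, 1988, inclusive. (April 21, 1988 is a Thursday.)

6

April 21, 1988 is a Thursday; the first Tuesday on or after it is April 26, 1988 (5 days later).
From April 26, 1988 to May 31, 1988: 4 + 31 = 35 days (rest of April, May).
35 ÷ 7 = 5 full weeks with remainder 0, so 5 more Tuesdays after the first → 6.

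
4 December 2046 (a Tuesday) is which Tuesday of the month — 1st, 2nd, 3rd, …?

Day 4 falls in week ⌈4/7⌉ of the month.
Days 1–7 hold the 1st Tuesday, 8–14 the 2nd, 15–21 the 3rd, 22–28 the 4th, 29–31 the 5th.
4 is in the range for the 1st.

1st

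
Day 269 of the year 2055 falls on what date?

January has 31 days (269 − 31 = 238 remain).
February has 28 days (238 − 28 = 210 remain).
March has 31 days (210 − 31 = 179 remain).
April has 30 days (179 − 30 = 149 remain).
May has 31 days (149 − 31 = 118 remain).
June has 30 days (118 − 30 = 88 remain).
July has 31 days (88 − 31 = 57 remain).
August has 31 days (57 − 31 = 26 remain).
26 into September → September 26.

26 September 2055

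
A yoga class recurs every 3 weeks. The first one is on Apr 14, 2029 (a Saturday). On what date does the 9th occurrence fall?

The 9th occurrence is 8 intervals after the first: 8 × 21 = 168 days after Apr 14, 2029.
Apr has 30 days — 16 days to the end of Apr leaves 152.
May has 31 days (121 left).
Jun has 30 days (91 left).
Jul has 31 days (60 left).
Aug has 31 days (29 left).
29 days into Sep → Sep 29, 2029.

Sep 29, 2029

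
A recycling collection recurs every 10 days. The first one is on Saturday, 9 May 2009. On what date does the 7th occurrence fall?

The 7th occurrence is 6 intervals after the first: 6 × 10 = 60 days after 9 May 2009.
May has 31 days — 22 days to the end of May leaves 38.
June has 30 days (8 left).
8 days into July → 8 July 2009.

8 July 2009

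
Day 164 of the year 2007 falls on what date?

January has 31 days (164 − 31 = 133 remain).
February has 28 days (133 − 28 = 105 remain).
March has 31 days (105 − 31 = 74 remain).
April has 30 days (74 − 30 = 44 remain).
May has 31 days (44 − 31 = 13 remain).
13 into June → June 13.

June 13, 2007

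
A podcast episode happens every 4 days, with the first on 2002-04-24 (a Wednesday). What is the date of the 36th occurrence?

2002-09-11

The 36th occurrence is 35 intervals after the first: 35 × 4 = 140 days after 2002-04-24.
April has 30 days — 6 days to the end of April leaves 134.
May has 31 days (103 left).
June has 30 days (73 left).
July has 31 days (42 left).
August has 31 days (11 left).
11 days into September → 2002-09-11.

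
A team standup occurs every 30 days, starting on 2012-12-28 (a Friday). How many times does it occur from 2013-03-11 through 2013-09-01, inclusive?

6

Occurrences land 30·i days after 2012-12-28 for i = 0, 1, 2, …
2013-03-11 is 73 days after the start; 73 ÷ 30 = 2 remainder 13; since the remainder is 13, round up to i = 3. First occurrence in the window: #4 on 2013-03-28 (3×30 = 90 days in).
2013-09-01 is 247 days after the start; 247 ÷ 30 = 8 remainder 7. Last occurrence in the window: #9 on 2013-08-25.
Occurrences #4 through #9: 6 in total.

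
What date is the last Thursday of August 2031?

The first Thursday of August 2031 is August 7.
August 2031 has 31 days. Adding weeks: 7, 14, 21, 28 — the last one ≤ 31 is the 28th.

28 August 2031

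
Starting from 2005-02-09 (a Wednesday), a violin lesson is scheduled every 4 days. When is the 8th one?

The 8th occurrence is 7 intervals after the first: 7 × 4 = 28 days after 2005-02-09.
February has 28 days — 19 days to the end of February leaves 9.
9 days into March → 2005-03-09.

2005-03-09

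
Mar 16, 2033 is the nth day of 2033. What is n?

Days in months before Mar: 31 + 28 = 59.
Plus 16 days into Mar → day 75.

75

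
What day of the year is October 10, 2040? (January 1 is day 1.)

Days in months before October: 31 + 29 + 31 + 30 + 31 + 30 + 31 + 31 + 30 = 274.
Plus 10 days into October → day 284.

284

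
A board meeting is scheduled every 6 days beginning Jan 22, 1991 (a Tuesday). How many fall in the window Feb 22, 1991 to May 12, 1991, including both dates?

Occurrences land 6·i days after Jan 22, 1991 for i = 0, 1, 2, …
Feb 22, 1991 is 31 days after the start; 31 ÷ 6 = 5 remainder 1; since the remainder is 1, round up to i = 6. First occurrence in the window: #7 on Feb 27, 1991 (6×6 = 36 days in).
May 12, 1991 is 110 days after the start; 110 ÷ 6 = 18 remainder 2. Last occurrence in the window: #19 on May 10, 1991.
Occurrences #7 through #19: 13 in total.

13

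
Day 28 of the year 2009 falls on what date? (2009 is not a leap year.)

28 into January → January 28.

2009-01-28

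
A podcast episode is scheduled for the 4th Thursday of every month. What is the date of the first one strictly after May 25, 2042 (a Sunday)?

May 2042 starts on a Thursday; its first Thursday is the 1st, so the 4th Thursday is the 22nd — May 22, 2042.
That is not after May 25, 2042, so look at Jun 2042.
Jun 2042 starts on a Sunday; its first Thursday is the 5th, so the 4th Thursday is the 26th — Jun 26, 2042.

Jun 26, 2042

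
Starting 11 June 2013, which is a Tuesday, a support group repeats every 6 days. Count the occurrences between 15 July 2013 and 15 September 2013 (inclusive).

Occurrences land 6·i days after 11 June 2013 for i = 0, 1, 2, …
15 July 2013 is 34 days after the start; 34 ÷ 6 = 5 remainder 4; since the remainder is 4, round up to i = 6. First occurrence in the window: #7 on 17 July 2013 (6×6 = 36 days in).
15 September 2013 is 96 days after the start; 96 ÷ 6 = 16 remainder 0. Last occurrence in the window: #17 on 15 September 2013.
Occurrences #7 through #17: 11 in total.

11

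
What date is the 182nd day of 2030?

Jul 1, 2030

Jan has 31 days (182 − 31 = 151 remain).
Feb has 28 days (151 − 28 = 123 remain).
Mar has 31 days (123 − 31 = 92 remain).
Apr has 30 days (92 − 30 = 62 remain).
May has 31 days (62 − 31 = 31 remain).
Jun has 30 days (31 − 30 = 1 remain).
1 into Jul → Jul 1.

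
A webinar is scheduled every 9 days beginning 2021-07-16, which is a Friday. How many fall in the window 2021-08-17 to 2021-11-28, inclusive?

Occurrences land 9·i days after 2021-07-16 for i = 0, 1, 2, …
2021-08-17 is 32 days after the start; 32 ÷ 9 = 3 remainder 5; since the remainder is 5, round up to i = 4. First occurrence in the window: #5 on 2021-08-21 (4×9 = 36 days in).
2021-11-28 is 135 days after the start; 135 ÷ 9 = 15 remainder 0. Last occurrence in the window: #16 on 2021-11-28.
Occurrences #5 through #16: 12 in total.

12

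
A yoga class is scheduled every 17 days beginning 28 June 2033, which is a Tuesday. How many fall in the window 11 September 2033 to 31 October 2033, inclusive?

Occurrences land 17·i days after 28 June 2033 for i = 0, 1, 2, …
11 September 2033 is 75 days after the start; 75 ÷ 17 = 4 remainder 7; since the remainder is 7, round up to i = 5. First occurrence in the window: #6 on 21 September 2033 (5×17 = 85 days in).
31 October 2033 is 125 days after the start; 125 ÷ 17 = 7 remainder 6. Last occurrence in the window: #8 on 25 October 2033.
Occurrences #6 through #8: 3 in total.

3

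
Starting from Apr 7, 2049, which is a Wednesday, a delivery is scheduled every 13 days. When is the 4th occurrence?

The 4th occurrence is 3 intervals after the first: 3 × 13 = 39 days after Apr 7, 2049.
Apr has 30 days — 23 days to the end of Apr leaves 16.
16 days into May → May 16, 2049.

May 16, 2049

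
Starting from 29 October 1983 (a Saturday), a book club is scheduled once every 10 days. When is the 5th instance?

The 5th occurrence is 4 intervals after the first: 4 × 10 = 40 days after 29 October 1983.
October has 31 days — 2 days to the end of October leaves 38.
November has 30 days (8 left).
8 days into December → 8 December 1983.

8 December 1983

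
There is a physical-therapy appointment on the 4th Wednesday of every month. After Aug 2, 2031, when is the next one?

Aug 27, 2031

Aug 2031 starts on a Friday; its first Wednesday is the 6th, so the 4th Wednesday is the 27th — Aug 27, 2031.
Aug 27, 2031 is after Aug 2, 2031, so that is the next one.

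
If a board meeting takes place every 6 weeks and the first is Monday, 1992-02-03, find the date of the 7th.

1992-10-12

The 7th occurrence is 6 intervals after the first: 6 × 42 = 252 days after 1992-02-03.
February has 29 days — 26 days to the end of February leaves 226.
March has 31 days (195 left).
April has 30 days (165 left).
May has 31 days (134 left).
June has 30 days (104 left).
July has 31 days (73 left).
August has 31 days (42 left).
September has 30 days (12 left).
12 days into October → 1992-10-12.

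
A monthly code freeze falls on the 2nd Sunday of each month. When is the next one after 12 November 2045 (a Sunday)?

November 2045 starts on a Wednesday; its first Sunday is the 5th, so the 2nd Sunday is the 12th — 12 November 2045.
That is not after 12 November 2045, so look at December 2045.
December 2045 starts on a Friday; its first Sunday is the 3rd, so the 2nd Sunday is the 10th — 10 December 2045.

10 December 2045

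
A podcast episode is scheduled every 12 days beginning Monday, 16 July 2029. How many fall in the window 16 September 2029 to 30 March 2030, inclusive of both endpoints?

Occurrences land 12·i days after 16 July 2029 for i = 0, 1, 2, …
16 September 2029 is 62 days after the start; 62 ÷ 12 = 5 remainder 2; since the remainder is 2, round up to i = 6. First occurrence in the window: #7 on 26 September 2029 (6×12 = 72 days in).
30 March 2030 is 257 days after the start; 257 ÷ 12 = 21 remainder 5. Last occurrence in the window: #22 on 25 March 2030.
Occurrences #7 through #22: 16 in total.

16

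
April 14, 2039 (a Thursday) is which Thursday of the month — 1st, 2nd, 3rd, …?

Day 14 falls in week ⌈14/7⌉ of the month.
Days 1–7 hold the 1st Thursday, 8–14 the 2nd, 15–21 the 3rd, 22–28 the 4th, 29–31 the 5th.
14 is in the range for the 2nd.

2nd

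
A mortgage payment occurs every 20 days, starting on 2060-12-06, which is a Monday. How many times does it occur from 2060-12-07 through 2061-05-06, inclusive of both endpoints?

Occurrences land 20·i days after 2060-12-06 for i = 0, 1, 2, …
2060-12-07 is 1 day after the start; 1 ÷ 20 = 0 remainder 1; since the remainder is 1, round up to i = 1. First occurrence in the window: #2 on 2060-12-26 (1×20 = 20 days in).
2061-05-06 is 151 days after the start; 151 ÷ 20 = 7 remainder 11. Last occurrence in the window: #8 on 2061-04-25.
Occurrences #2 through #8: 7 in total.

7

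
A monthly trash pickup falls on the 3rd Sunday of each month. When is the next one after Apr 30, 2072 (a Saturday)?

May 15, 2072

Apr 2072 starts on a Friday; its first Sunday is the 3rd, so the 3rd Sunday is the 17th — Apr 17, 2072.
That is not after Apr 30, 2072, so look at May 2072.
May 2072 starts on a Sunday; its first Sunday is the 1st, so the 3rd Sunday is the 15th — May 15, 2072.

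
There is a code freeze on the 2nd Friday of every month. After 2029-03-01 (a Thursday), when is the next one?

2029-03-09

March 2029 starts on a Thursday; its first Friday is the 2nd, so the 2nd Friday is the 9th — 2029-03-09.
2029-03-09 is after 2029-03-01, so that is the next one.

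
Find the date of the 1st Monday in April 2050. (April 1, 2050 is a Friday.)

4 April 2050

April 2050 begins on a Friday, so the first Monday is April 4 (3 days later).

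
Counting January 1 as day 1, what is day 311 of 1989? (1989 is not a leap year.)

January has 31 days (311 − 31 = 280 remain).
February has 28 days (280 − 28 = 252 remain).
March has 31 days (252 − 31 = 221 remain).
April has 30 days (221 − 30 = 191 remain).
May has 31 days (191 − 31 = 160 remain).
June has 30 days (160 − 30 = 130 remain).
July has 31 days (130 − 31 = 99 remain).
August has 31 days (99 − 31 = 68 remain).
September has 30 days (68 − 30 = 38 remain).
October has 31 days (38 − 31 = 7 remain).
7 into November → November 7.

November 7, 1989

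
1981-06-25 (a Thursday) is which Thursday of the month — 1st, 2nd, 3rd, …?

4th

Day 25 falls in week ⌈25/7⌉ of the month.
Days 1–7 hold the 1st Thursday, 8–14 the 2nd, 15–21 the 3rd, 22–28 the 4th, 29–31 the 5th.
25 is in the range for the 4th.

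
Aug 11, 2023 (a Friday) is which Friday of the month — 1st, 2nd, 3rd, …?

2nd

Day 11 falls in week ⌈11/7⌉ of the month.
Days 1–7 hold the 1st Friday, 8–14 the 2nd, 15–21 the 3rd, 22–28 the 4th, 29–31 the 5th.
11 is in the range for the 2nd.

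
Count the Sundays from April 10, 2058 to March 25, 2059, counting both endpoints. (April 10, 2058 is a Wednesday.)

50

April 10, 2058 is a Wednesday; the first Sunday on or after it is April 14, 2058 (4 days later).
From April 14, 2058 to March 25, 2059: 261 + 84 = 345 days (rest of 2058, to March 25, 2059 in 2059).
345 ÷ 7 = 49 full weeks with remainder 2, so 49 more Sundays after the first → 50.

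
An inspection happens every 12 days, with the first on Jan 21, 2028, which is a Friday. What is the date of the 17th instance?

The 17th occurrence is 16 intervals after the first: 16 × 12 = 192 days after Jan 21, 2028.
Jan has 31 days — 10 days to the end of Jan leaves 182.
Feb has 29 days (153 left).
Mar has 31 days (122 left).
Apr has 30 days (92 left).
May has 31 days (61 left).
Jun has 30 days (31 left).
31 days into Jul → Jul 31, 2028.

Jul 31, 2028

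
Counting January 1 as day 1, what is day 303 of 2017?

Oct 30, 2017

Jan has 31 days (303 − 31 = 272 remain).
Feb has 28 days (272 − 28 = 244 remain).
Mar has 31 days (244 − 31 = 213 remain).
Apr has 30 days (213 − 30 = 183 remain).
May has 31 days (183 − 31 = 152 remain).
Jun has 30 days (152 − 30 = 122 remain).
Jul has 31 days (122 − 31 = 91 remain).
Aug has 31 days (91 − 31 = 60 remain).
Sep has 30 days (60 − 30 = 30 remain).
30 into Oct → Oct 30.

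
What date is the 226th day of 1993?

January has 31 days (226 − 31 = 195 remain).
February has 28 days (195 − 28 = 167 remain).
March has 31 days (167 − 31 = 136 remain).
April has 30 days (136 − 30 = 106 remain).
May has 31 days (106 − 31 = 75 remain).
June has 30 days (75 − 30 = 45 remain).
July has 31 days (45 − 31 = 14 remain).
14 into August → August 14.

14 August 1993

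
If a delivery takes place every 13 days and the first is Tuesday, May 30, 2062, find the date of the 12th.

October 20, 2062

The 12th occurrence is 11 intervals after the first: 11 × 13 = 143 days after May 30, 2062.
May has 31 days — 1 day to the end of May leaves 142.
June has 30 days (112 left).
July has 31 days (81 left).
August has 31 days (50 left).
September has 30 days (20 left).
20 days into October → October 20, 2062.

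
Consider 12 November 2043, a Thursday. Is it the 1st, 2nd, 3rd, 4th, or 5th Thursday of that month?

2nd

Day 12 falls in week ⌈12/7⌉ of the month.
Days 1–7 hold the 1st Thursday, 8–14 the 2nd, 15–21 the 3rd, 22–28 the 4th, 29–31 the 5th.
12 is in the range for the 2nd.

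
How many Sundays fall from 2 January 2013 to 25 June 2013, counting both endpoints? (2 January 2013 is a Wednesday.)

2 January 2013 is a Wednesday; the first Sunday on or after it is 6 January 2013 (4 days later).
From 6 January 2013 to 25 June 2013: 25 + 28 + 31 + 30 + 31 + 25 = 170 days (rest of January, February, March, April, May, June).
170 ÷ 7 = 24 full weeks with remainder 2, so 24 more Sundays after the first → 25.

25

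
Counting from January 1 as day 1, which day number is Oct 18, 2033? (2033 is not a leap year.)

Days in months before Oct: 31 + 28 + 31 + 30 + 31 + 30 + 31 + 31 + 30 = 273.
Plus 18 days into Oct → day 291.

291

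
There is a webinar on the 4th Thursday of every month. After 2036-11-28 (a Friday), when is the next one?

2036-12-25

November 2036 starts on a Saturday; its first Thursday is the 6th, so the 4th Thursday is the 27th — 2036-11-27.
That is not after 2036-11-28, so look at December 2036.
December 2036 starts on a Monday; its first Thursday is the 4th, so the 4th Thursday is the 25th — 2036-12-25.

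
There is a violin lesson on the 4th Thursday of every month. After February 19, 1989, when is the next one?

February 23, 1989

February 1989 starts on a Wednesday; its first Thursday is the 2nd, so the 4th Thursday is the 23rd — February 23, 1989.
February 23, 1989 is after February 19, 1989, so that is the next one.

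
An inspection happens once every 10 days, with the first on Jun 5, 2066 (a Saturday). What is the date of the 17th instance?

The 17th occurrence is 16 intervals after the first: 16 × 10 = 160 days after Jun 5, 2066.
Jun has 30 days — 25 days to the end of Jun leaves 135.
Jul has 31 days (104 left).
Aug has 31 days (73 left).
Sep has 30 days (43 left).
Oct has 31 days (12 left).
12 days into Nov → Nov 12, 2066.

Nov 12, 2066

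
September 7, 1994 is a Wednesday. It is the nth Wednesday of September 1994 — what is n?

1st

Day 7 falls in week ⌈7/7⌉ of the month.
Days 1–7 hold the 1st Wednesday, 8–14 the 2nd, 15–21 the 3rd, 22–28 the 4th, 29–31 the 5th.
7 is in the range for the 1st.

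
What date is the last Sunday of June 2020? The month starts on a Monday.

June 2020 begins on a Monday, so the first Sunday is June 7 (6 days later).
June 2020 has 30 days. Adding weeks: 7, 14, 21, 28 — the last one ≤ 30 is the 28th.

2020-06-28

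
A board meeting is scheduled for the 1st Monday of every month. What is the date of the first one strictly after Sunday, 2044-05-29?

2044-06-06

May 2044 starts on a Sunday, so its 1st Monday is 2044-05-02 (1 day in).
That is not after 2044-05-29, so look at June 2044.
June 2044 starts on a Wednesday, so its 1st Monday is 2044-06-06 (5 days in).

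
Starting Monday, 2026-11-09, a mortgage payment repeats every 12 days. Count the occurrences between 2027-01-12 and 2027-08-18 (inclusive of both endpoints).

Occurrences land 12·i days after 2026-11-09 for i = 0, 1, 2, …
2027-01-12 is 64 days after the start; 64 ÷ 12 = 5 remainder 4; since the remainder is 4, round up to i = 6. First occurrence in the window: #7 on 2027-01-20 (6×12 = 72 days in).
2027-08-18 is 282 days after the start; 282 ÷ 12 = 23 remainder 6. Last occurrence in the window: #24 on 2027-08-12.
Occurrences #7 through #24: 18 in total.

18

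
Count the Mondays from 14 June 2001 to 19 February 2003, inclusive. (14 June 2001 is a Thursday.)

14 June 2001 is a Thursday; the first Monday on or after it is 18 June 2001 (4 days later).
From 18 June 2001 to 19 February 2003: 196 + 365 + 50 = 611 days (rest of 2001, 2002, to 19 February 2003 in 2003).
611 ÷ 7 = 87 full weeks with remainder 2, so 87 more Mondays after the first → 88.

88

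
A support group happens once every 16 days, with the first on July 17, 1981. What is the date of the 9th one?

November 22, 1981

The 9th occurrence is 8 intervals after the first: 8 × 16 = 128 days after July 17, 1981.
July has 31 days — 14 days to the end of July leaves 114.
August has 31 days (83 left).
September has 30 days (53 left).
October has 31 days (22 left).
22 days into November → November 22, 1981.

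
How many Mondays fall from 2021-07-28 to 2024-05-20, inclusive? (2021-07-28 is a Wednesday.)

2021-07-28 is a Wednesday; the first Monday on or after it is 2021-08-02 (5 days later).
From 2021-08-02 to 2024-05-20: 151 + 365 + 365 + 141 = 1022 days (rest of 2021, 2022, 2023, to 2024-05-20 in 2024).
1022 ÷ 7 = 146 full weeks with remainder 0, so 146 more Mondays after the first → 147.

147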